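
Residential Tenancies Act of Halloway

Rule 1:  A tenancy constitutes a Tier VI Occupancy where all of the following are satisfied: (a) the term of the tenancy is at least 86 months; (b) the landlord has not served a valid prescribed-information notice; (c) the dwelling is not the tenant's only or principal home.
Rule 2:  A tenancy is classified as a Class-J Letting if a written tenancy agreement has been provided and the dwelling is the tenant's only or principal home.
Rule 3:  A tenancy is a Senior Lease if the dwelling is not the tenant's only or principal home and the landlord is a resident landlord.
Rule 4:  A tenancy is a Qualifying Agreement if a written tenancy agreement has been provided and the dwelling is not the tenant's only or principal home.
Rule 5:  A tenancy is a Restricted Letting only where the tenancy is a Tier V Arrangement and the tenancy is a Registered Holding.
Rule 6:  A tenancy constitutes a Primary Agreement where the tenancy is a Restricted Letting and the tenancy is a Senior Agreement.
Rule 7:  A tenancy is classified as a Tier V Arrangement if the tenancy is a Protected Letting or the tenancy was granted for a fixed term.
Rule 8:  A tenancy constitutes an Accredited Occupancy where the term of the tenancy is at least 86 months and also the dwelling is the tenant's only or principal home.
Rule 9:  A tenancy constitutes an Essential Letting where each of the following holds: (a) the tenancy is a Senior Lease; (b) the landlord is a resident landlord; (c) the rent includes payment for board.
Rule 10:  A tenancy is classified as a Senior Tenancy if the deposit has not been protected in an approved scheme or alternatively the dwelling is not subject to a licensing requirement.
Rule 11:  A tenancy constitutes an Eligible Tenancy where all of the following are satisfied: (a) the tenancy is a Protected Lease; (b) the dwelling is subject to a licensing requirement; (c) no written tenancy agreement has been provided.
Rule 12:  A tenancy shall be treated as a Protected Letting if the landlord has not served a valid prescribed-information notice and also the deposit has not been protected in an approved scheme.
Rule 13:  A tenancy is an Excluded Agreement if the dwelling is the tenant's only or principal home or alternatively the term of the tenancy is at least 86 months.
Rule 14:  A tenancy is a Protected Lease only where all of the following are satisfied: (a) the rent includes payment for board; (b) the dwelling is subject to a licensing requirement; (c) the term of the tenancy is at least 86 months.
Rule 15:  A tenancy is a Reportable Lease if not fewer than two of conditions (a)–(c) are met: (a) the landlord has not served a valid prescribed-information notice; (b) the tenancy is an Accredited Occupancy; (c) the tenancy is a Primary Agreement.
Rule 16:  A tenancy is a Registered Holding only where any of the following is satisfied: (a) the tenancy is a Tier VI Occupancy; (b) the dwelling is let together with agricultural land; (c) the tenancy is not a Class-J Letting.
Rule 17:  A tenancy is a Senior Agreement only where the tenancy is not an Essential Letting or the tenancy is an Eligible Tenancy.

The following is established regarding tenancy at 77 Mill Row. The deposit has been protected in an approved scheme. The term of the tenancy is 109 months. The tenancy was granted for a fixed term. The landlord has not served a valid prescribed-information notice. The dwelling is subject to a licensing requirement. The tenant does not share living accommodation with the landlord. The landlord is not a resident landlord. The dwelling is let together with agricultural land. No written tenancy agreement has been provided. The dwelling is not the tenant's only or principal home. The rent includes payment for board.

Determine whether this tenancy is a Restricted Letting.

Under rule 12: the landlord has not served a valid prescribed-information notice? yes; and the deposit has not been protected in an approved scheme? no. So the tenancy is not a Protected Letting.
Under rule 7: Protected Letting (rule 12)? no; or the tenancy was granted for a fixed term? yes. So the tenancy is a Tier V Arrangement.
Under rule 1: term of the tenancy: 109 months ≥ 86 months? yes; and the landlord has not served a valid prescribed-information notice? yes; and the dwelling is not the tenant's only or principal home? yes. So the tenancy is a Tier VI Occupancy.
Under rule 2: a written tenancy agreement has been provided? no; and the dwelling is the tenant's only or principal home? no. So the tenancy is not a Class-J Letting.
Under rule 16: Tier VI Occupancy (rule 1)? yes; or the dwelling is let together with agricultural land? yes; or not a Class-J Letting (rule 2)? yes. So the tenancy is a Registered Holding.
Under rule 5: Tier V Arrangement (rule 7)? yes; and Registered Holding (rule 16)? yes. So the tenancy is a Restricted Letting.

Yes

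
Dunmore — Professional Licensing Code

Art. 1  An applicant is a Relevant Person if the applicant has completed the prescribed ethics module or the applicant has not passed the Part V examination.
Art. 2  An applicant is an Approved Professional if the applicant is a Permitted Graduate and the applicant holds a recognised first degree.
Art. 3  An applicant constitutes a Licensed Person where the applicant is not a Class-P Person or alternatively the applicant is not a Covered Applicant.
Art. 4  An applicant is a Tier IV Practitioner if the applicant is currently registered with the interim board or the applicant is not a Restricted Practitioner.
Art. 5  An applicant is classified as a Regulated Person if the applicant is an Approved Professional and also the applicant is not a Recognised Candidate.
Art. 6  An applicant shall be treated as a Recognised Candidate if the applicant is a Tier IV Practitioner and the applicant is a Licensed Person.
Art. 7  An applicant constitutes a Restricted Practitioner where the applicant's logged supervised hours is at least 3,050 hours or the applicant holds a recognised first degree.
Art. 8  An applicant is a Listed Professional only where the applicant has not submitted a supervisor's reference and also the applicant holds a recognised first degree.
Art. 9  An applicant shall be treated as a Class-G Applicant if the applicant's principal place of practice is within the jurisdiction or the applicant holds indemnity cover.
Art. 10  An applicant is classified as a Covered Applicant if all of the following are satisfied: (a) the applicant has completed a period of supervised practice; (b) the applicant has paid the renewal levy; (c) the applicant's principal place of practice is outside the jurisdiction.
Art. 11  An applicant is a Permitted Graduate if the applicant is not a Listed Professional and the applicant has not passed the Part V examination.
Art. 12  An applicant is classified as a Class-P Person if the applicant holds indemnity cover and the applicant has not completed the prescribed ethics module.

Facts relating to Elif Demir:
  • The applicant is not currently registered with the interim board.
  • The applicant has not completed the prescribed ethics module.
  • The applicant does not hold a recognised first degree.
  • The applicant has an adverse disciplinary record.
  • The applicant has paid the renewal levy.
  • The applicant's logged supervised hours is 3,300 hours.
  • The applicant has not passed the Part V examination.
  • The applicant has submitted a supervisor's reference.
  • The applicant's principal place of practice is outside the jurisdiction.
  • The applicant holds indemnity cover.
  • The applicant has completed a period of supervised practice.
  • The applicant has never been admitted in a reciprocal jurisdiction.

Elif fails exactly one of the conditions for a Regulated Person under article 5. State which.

Approved Professional

article 8 — Listed Professional: [the applicant has not submitted a supervisor's reference? no] AND [the applicant holds a recognised first degree? no] → not satisfied.
article 11 — Permitted Graduate: [not a Listed Professional (article 8)? yes] AND [the applicant has not passed the Part V examination? yes] → satisfied.
article 2 — Approved Professional: [Permitted Graduate (article 11)? yes] AND [the applicant holds a recognised first degree? no] → not satisfied.
article 7 — Restricted Practitioner: [applicant's logged supervised hours: 3,300 hours ≥ 3,050 hours? yes] OR [the applicant holds a recognised first degree? no] → satisfied.
article 4 — Tier IV Practitioner: [the applicant is currently registered with the interim board? no] OR [not a Restricted Practitioner (article 7)? no] → not satisfied.
article 12 — Class-P Person: [the applicant holds indemnity cover? yes] AND [the applicant has not completed the prescribed ethics module? yes] → satisfied.
article 10 — Covered Applicant: [the applicant has completed a period of supervised practice? yes] AND [the applicant has paid the renewal levy? yes] AND [the applicant's principal place of practice is outside the jurisdiction? yes] → satisfied.
article 3 — Licensed Person: [not a Class-P Person (article 12)? no] OR [not a Covered Applicant (article 10)? no] → not satisfied.
article 6 — Recognised Candidate: [Tier IV Practitioner (article 4)? no] AND [Licensed Person (article 3)? no] → not satisfied.
article 5 — Regulated Person: [Approved Professional (article 2)? no] AND [not a Recognised Candidate (article 6)? yes] → not satisfied.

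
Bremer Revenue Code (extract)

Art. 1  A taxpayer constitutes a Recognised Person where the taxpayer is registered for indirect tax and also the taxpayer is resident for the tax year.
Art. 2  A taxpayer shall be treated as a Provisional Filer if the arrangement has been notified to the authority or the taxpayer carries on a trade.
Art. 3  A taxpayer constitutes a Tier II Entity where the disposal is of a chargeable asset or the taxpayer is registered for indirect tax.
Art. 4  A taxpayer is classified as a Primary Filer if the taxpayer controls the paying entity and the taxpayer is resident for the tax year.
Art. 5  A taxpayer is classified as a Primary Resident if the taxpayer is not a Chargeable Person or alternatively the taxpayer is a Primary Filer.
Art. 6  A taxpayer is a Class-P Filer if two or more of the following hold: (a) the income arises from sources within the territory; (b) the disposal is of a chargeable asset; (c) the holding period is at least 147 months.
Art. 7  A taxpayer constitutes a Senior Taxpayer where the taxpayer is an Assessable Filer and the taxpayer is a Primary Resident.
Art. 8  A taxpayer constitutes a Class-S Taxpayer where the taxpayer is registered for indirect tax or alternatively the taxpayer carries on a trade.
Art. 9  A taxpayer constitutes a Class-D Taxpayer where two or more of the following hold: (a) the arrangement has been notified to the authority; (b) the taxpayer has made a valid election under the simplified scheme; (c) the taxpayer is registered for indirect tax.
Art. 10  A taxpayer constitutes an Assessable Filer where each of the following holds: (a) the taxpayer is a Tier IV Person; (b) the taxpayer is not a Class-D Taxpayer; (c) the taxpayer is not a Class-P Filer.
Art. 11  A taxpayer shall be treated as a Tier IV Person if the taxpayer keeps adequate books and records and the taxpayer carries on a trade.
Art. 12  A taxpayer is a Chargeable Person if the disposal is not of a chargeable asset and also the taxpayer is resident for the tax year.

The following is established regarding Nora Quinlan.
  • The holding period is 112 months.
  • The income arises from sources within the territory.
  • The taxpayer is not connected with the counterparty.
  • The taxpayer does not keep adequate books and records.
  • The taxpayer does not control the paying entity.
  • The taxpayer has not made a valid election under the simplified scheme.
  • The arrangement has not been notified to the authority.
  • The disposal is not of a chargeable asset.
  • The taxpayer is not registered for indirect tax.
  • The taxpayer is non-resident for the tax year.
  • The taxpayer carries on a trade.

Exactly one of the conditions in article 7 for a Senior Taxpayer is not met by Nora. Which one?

article 11 — Tier IV Person: [the taxpayer keeps adequate books and records? no] AND [the taxpayer carries on a trade? yes] → not satisfied.
article 9 — Class-D Taxpayer: the arrangement has been notified to the authority? no; the taxpayer has made a valid election under the simplified scheme? no; the taxpayer is registered for indirect tax? no — 0 of 3 hold (need ≥2) → not satisfied.
article 6 — Class-P Filer: the income arises from sources within the territory? yes; the disposal is of a chargeable asset? no; holding period: 112 months ≥ 147 months? no — 1 of 3 hold (need ≥2) → not satisfied.
article 10 — Assessable Filer: [Tier IV Person (article 11)? no] AND [not a Class-D Taxpayer (article 9)? yes] AND [not a Class-P Filer (article 6)? yes] → not satisfied.
article 12 — Chargeable Person: [the disposal is not of a chargeable asset? yes] AND [the taxpayer is resident for the tax year? no] → not satisfied.
article 4 — Primary Filer: [the taxpayer controls the paying entity? no] AND [the taxpayer is resident for the tax year? no] → not satisfied.
article 5 — Primary Resident: [not a Chargeable Person (article 12)? yes] OR [Primary Filer (article 4)? no] → satisfied.
article 7 — Senior Taxpayer: [Assessable Filer (article 10)? no] AND [Primary Resident (article 5)? yes] → not satisfied.

Assessable Filer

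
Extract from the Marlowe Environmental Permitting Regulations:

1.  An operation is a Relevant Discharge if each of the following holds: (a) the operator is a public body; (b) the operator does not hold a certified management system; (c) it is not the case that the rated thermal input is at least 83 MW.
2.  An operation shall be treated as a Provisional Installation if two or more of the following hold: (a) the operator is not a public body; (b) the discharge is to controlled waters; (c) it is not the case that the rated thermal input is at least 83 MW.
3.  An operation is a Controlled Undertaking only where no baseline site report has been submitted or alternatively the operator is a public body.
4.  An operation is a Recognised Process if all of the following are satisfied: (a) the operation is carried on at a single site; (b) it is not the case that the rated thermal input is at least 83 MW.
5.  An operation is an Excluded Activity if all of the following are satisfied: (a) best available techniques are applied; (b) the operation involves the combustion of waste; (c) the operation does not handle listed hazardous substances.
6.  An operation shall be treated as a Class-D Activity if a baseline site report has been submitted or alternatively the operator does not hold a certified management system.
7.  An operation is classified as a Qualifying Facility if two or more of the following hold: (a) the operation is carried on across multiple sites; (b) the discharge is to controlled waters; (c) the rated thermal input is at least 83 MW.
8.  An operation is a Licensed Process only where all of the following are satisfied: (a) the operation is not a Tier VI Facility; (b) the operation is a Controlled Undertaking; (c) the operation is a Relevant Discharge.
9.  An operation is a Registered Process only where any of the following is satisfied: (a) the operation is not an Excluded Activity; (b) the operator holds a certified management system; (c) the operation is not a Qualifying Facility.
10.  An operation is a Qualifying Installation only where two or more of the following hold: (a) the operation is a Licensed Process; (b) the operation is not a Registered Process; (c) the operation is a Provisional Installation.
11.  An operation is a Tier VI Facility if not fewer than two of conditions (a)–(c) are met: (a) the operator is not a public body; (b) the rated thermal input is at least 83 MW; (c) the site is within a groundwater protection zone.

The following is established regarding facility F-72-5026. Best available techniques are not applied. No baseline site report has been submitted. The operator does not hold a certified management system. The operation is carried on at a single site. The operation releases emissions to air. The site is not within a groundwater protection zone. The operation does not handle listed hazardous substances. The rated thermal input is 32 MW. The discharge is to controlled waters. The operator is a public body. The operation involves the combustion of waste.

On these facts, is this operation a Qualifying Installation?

Yes

Under paragraph 11: the operator is not a public body? no; rated thermal input: 32 MW ≥ 83 MW? no; the site is within a groundwater protection zone? no — 0 of 3 hold (need ≥2) → not satisfied.
Under paragraph 3: no baseline site report has been submitted? yes; or the operator is a public body? yes. So the operation is a Controlled Undertaking.
Under paragraph 1: the operator is a public body? yes; and the operator does not hold a certified management system? yes; and rated thermal input: 32 MW ≥ 83 MW? no, so negated condition yes. So the operation is a Relevant Discharge.
Under paragraph 8: not a Tier VI Facility (paragraph 11)? yes; and Controlled Undertaking (paragraph 3)? yes; and Relevant Discharge (paragraph 1)? yes. So the operation is a Licensed Process.
Under paragraph 5: best available techniques are applied? no; and the operation involves the combustion of waste? yes; and the operation does not handle listed hazardous substances? yes. So the operation is not an Excluded Activity.
Under paragraph 7: the operation is carried on across multiple sites? no; the discharge is to controlled waters? yes; rated thermal input: 32 MW ≥ 83 MW? no — 1 of 3 hold (need ≥2) → not satisfied.
Under paragraph 9: not an Excluded Activity (paragraph 5)? yes; or the operator holds a certified management system? no; or not a Qualifying Facility (paragraph 7)? yes. So the operation is a Registered Process.
Under paragraph 2: the operator is not a public body? no; the discharge is to controlled waters? yes; rated thermal input: 32 MW ≥ 83 MW? no, so negated condition yes — 2 of 3 hold (need ≥2) → satisfied.
Under paragraph 10: Licensed Process (paragraph 8)? yes; not a Registered Process (paragraph 9)? no; Provisional Installation (paragraph 2)? yes — 2 of 3 hold (need ≥2) → satisfied.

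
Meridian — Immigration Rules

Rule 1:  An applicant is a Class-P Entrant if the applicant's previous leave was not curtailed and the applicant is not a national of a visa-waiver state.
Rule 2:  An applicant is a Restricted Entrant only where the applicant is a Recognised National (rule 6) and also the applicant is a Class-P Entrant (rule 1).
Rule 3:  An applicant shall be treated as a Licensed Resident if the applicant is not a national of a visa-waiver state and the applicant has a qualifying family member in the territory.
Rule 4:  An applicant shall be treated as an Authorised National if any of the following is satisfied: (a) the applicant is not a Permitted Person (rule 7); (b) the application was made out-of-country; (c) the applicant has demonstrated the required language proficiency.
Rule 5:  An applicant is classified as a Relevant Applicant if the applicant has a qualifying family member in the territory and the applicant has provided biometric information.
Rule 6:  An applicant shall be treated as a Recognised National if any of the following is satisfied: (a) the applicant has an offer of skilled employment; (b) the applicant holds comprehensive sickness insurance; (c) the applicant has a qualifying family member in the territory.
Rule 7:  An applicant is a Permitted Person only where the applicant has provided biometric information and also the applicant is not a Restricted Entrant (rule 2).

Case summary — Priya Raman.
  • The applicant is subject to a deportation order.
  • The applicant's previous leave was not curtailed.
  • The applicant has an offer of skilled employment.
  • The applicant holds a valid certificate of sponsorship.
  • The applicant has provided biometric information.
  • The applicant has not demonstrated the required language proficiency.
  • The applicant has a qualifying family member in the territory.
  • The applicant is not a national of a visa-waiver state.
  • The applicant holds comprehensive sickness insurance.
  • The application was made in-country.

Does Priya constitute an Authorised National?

Yes

Under rule 6: the applicant has an offer of skilled employment? yes; or the applicant holds comprehensive sickness insurance? yes; or the applicant has a qualifying family member in the territory? yes. So the applicant is a Recognised National.
Under rule 1: the applicant's previous leave was not curtailed? yes; and the applicant is not a national of a visa-waiver state? yes. So the applicant is a Class-P Entrant.
Under rule 2: Recognised National (rule 6)? yes; and Class-P Entrant (rule 1)? yes. So the applicant is a Restricted Entrant.
Under rule 7: the applicant has provided biometric information? yes; and not a Restricted Entrant (rule 2)? no. So the applicant is not a Permitted Person.
Under rule 4: not a Permitted Person (rule 7)? yes; or the application was made out-of-country? no; or the applicant has demonstrated the required language proficiency? no. So the applicant is an Authorised National.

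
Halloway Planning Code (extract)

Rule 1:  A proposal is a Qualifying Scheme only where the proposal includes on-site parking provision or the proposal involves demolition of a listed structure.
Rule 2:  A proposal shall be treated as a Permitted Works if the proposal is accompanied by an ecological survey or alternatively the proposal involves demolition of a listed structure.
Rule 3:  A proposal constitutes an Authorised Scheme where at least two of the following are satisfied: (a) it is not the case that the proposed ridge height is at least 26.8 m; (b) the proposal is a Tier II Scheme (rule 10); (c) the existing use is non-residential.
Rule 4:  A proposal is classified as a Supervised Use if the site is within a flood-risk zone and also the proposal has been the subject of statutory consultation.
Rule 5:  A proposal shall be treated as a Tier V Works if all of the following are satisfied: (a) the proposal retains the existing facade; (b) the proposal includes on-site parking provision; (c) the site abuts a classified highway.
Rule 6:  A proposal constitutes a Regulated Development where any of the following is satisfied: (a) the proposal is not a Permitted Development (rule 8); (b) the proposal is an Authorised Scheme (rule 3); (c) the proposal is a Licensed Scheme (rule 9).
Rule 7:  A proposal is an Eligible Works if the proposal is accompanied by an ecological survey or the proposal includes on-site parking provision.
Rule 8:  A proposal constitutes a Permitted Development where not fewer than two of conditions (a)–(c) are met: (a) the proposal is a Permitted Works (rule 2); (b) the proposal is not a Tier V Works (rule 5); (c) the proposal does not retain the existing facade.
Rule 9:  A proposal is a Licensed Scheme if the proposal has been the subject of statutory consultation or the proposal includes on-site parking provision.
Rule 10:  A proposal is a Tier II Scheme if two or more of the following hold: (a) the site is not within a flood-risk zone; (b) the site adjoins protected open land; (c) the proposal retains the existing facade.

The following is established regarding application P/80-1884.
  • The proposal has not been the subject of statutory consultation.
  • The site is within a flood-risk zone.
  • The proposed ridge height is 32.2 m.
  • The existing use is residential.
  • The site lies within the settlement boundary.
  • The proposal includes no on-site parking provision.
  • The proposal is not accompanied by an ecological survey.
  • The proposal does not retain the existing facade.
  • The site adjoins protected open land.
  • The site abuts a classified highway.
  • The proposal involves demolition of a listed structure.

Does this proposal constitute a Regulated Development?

No

rule 2 — Permitted Works: [the proposal is accompanied by an ecological survey? no] OR [the proposal involves demolition of a listed structure? yes] → satisfied.
rule 5 — Tier V Works: [the proposal retains the existing facade? no] AND [the proposal includes on-site parking provision? no] AND [the site abuts a classified highway? yes] → not satisfied.
rule 8 — Permitted Development: Permitted Works (rule 2)? yes; not a Tier V Works (rule 5)? yes; the proposal does not retain the existing facade? yes — 3 of 3 hold (need ≥2) → satisfied.
rule 10 — Tier II Scheme: the site is not within a flood-risk zone? no; the site adjoins protected open land? yes; the proposal retains the existing facade? no — 1 of 3 hold (need ≥2) → not satisfied.
rule 3 — Authorised Scheme: proposed ridge height: 32.2 m ≥ 26.8 m? yes, so negated condition no; Tier II Scheme (rule 10)? no; the existing use is non-residential? no — 0 of 3 hold (need ≥2) → not satisfied.
rule 9 — Licensed Scheme: [the proposal has been the subject of statutory consultation? no] OR [the proposal includes on-site parking provision? no] → not satisfied.
rule 6 — Regulated Development: [not a Permitted Development (rule 8)? no] OR [Authorised Scheme (rule 3)? no] OR [Licensed Scheme (rule 9)? no] → not satisfied.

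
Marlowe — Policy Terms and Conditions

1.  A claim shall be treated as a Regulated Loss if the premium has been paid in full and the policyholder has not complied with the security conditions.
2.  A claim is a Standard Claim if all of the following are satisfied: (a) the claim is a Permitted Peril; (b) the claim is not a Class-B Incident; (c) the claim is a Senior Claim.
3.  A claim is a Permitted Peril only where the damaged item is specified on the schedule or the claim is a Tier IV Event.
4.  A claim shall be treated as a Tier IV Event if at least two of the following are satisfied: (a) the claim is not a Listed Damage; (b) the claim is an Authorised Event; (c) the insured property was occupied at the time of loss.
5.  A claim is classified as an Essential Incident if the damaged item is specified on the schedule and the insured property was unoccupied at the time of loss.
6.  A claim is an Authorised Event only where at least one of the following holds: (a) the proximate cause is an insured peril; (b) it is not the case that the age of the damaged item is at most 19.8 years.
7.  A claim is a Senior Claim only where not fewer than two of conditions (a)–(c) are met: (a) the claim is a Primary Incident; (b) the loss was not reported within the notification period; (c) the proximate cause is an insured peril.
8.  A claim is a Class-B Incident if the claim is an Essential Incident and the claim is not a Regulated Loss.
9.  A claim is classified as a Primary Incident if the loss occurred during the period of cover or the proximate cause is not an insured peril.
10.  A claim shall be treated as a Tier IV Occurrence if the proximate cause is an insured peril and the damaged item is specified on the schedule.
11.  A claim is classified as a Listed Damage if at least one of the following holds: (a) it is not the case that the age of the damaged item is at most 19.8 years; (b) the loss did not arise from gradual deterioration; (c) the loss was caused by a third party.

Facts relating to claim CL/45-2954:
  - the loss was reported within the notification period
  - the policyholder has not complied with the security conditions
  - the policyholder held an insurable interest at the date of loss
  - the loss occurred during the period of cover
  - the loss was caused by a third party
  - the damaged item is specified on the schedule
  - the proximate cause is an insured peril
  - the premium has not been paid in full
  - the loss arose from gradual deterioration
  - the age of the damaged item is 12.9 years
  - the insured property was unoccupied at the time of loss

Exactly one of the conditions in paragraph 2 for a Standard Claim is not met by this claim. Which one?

Under paragraph 11: age of the damaged item: 12.9 years ≤ 19.8 years? yes, so negated condition no; or the loss did not arise from gradual deterioration? no; or the loss was caused by a third party? yes. So the claim is a Listed Damage.
Under paragraph 6: the proximate cause is an insured peril? yes; or age of the damaged item: 12.9 years ≤ 19.8 years? yes, so negated condition no. So the claim is an Authorised Event.
Under paragraph 4: not a Listed Damage (paragraph 11)? no; Authorised Event (paragraph 6)? yes; the insured property was occupied at the time of loss? no — 1 of 3 hold (need ≥2) → not satisfied.
Under paragraph 3: the damaged item is specified on the schedule? yes; or Tier IV Event (paragraph 4)? no. So the claim is a Permitted Peril.
Under paragraph 5: the damaged item is specified on the schedule? yes; and the insured property was unoccupied at the time of loss? yes. So the claim is an Essential Incident.
Under paragraph 1: the premium has been paid in full? no; and the policyholder has not complied with the security conditions? yes. So the claim is not a Regulated Loss.
Under paragraph 8: Essential Incident (paragraph 5)? yes; and not a Regulated Loss (paragraph 1)? yes. So the claim is a Class-B Incident.
Under paragraph 9: the loss occurred during the period of cover? yes; or the proximate cause is not an insured peril? no. So the claim is a Primary Incident.
Under paragraph 7: Primary Incident (paragraph 9)? yes; the loss was not reported within the notification period? no; the proximate cause is an insured peril? yes — 2 of 3 hold (need ≥2) → satisfied.
Under paragraph 2: Permitted Peril (paragraph 3)? yes; and not a Class-B Incident (paragraph 8)? no; and Senior Claim (paragraph 7)? yes. So the claim is not a Standard Claim.

Class-B Incident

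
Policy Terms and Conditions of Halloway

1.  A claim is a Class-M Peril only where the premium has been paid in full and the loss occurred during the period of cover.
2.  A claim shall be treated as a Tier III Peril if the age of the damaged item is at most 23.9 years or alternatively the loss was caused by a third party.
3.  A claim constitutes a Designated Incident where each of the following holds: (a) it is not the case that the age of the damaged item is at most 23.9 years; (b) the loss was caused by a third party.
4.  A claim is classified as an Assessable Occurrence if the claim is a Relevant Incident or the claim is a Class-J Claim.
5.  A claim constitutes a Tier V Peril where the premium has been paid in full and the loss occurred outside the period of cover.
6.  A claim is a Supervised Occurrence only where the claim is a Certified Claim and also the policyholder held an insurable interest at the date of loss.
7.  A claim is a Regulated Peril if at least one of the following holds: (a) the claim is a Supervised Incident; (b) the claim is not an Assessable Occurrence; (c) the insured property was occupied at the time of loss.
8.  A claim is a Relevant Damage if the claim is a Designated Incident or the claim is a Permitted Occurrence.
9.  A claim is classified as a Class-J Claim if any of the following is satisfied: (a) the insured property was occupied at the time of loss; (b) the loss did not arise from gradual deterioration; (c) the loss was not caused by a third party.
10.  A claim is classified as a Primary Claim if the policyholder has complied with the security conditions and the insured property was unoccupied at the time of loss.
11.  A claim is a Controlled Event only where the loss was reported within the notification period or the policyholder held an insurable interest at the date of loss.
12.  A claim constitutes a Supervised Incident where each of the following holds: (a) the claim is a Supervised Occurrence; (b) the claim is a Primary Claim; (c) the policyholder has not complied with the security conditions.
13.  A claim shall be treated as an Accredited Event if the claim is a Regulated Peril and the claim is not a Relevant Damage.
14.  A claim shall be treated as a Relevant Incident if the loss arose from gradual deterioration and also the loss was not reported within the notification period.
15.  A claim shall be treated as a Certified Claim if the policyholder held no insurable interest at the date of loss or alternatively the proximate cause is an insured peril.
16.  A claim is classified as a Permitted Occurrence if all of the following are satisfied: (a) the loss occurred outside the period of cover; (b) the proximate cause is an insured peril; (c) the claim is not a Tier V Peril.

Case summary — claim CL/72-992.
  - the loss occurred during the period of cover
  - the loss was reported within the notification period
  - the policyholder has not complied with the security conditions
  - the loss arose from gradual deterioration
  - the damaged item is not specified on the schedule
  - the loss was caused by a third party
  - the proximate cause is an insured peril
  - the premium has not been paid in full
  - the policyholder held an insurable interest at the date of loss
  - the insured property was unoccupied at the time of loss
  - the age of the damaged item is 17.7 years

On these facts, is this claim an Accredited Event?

Under paragraph 15: the policyholder held no insurable interest at the date of loss? no; or the proximate cause is an insured peril? yes. So the claim is a Certified Claim.
Under paragraph 6: Certified Claim (paragraph 15)? yes; and the policyholder held an insurable interest at the date of loss? yes. So the claim is a Supervised Occurrence.
Under paragraph 10: the policyholder has complied with the security conditions? no; and the insured property was unoccupied at the time of loss? yes. So the claim is not a Primary Claim.
Under paragraph 12: Supervised Occurrence (paragraph 6)? yes; and Primary Claim (paragraph 10)? no; and the policyholder has not complied with the security conditions? yes. So the claim is not a Supervised Incident.
Under paragraph 14: the loss arose from gradual deterioration? yes; and the loss was not reported within the notification period? no. So the claim is not a Relevant Incident.
Under paragraph 9: the insured property was occupied at the time of loss? no; or the loss did not arise from gradual deterioration? no; or the loss was not caused by a third party? no. So the claim is not a Class-J Claim.
Under paragraph 4: Relevant Incident (paragraph 14)? no; or Class-J Claim (paragraph 9)? no. So the claim is not an Assessable Occurrence.
Under paragraph 7: Supervised Incident (paragraph 12)? no; or not an Assessable Occurrence (paragraph 4)? yes; or the insured property was occupied at the time of loss? no. So the claim is a Regulated Peril.
Under paragraph 3: age of the damaged item: 17.7 years ≤ 23.9 years? yes, so negated condition no; and the loss was caused by a third party? yes. So the claim is not a Designated Incident.
Under paragraph 5: the premium has been paid in full? no; and the loss occurred outside the period of cover? no. So the claim is not a Tier V Peril.
Under paragraph 16: the loss occurred outside the period of cover? no; and the proximate cause is an insured peril? yes; and not a Tier V Peril (paragraph 5)? yes. So the claim is not a Permitted Occurrence.
Under paragraph 8: Designated Incident (paragraph 3)? no; or Permitted Occurrence (paragraph 16)? no. So the claim is not a Relevant Damage.
Under paragraph 13: Regulated Peril (paragraph 7)? yes; and not a Relevant Damage (paragraph 8)? yes. So the claim is an Accredited Event.

Yes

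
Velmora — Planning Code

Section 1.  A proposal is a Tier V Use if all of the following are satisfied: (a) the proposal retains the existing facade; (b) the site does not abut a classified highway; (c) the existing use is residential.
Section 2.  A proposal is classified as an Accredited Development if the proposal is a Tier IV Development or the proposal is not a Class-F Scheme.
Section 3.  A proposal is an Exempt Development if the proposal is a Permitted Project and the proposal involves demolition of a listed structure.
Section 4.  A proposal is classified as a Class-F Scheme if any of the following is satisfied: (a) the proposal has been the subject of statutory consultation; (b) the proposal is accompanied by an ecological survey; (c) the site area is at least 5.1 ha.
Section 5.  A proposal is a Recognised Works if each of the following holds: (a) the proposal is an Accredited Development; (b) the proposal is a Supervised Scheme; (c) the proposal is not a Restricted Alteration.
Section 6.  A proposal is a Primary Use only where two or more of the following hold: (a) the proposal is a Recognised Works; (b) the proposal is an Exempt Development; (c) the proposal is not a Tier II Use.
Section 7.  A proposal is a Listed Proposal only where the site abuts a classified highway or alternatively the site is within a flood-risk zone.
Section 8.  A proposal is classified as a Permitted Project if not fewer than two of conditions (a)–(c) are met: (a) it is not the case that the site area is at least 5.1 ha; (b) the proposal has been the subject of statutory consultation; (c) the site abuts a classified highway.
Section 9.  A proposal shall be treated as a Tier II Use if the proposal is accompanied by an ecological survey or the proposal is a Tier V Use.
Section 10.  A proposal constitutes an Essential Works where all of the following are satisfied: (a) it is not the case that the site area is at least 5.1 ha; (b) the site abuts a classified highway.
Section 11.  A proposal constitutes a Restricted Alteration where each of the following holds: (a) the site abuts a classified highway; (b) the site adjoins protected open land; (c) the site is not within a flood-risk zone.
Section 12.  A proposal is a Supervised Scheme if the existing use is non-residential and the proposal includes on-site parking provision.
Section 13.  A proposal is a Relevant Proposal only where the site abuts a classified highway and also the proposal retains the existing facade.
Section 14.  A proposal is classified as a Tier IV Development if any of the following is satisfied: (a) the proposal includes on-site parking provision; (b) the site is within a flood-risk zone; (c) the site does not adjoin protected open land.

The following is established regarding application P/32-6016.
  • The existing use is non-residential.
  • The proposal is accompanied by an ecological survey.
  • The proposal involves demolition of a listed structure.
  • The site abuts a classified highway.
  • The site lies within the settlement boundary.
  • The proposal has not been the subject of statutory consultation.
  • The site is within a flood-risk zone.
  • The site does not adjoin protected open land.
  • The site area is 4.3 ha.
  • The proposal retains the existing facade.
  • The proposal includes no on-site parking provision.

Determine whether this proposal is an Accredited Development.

Yes

section 14 — Tier IV Development: [the proposal includes on-site parking provision? no] OR [the site is within a flood-risk zone? yes] OR [the site does not adjoin protected open land? yes] → satisfied.
section 4 — Class-F Scheme: [the proposal has been the subject of statutory consultation? no] OR [the proposal is accompanied by an ecological survey? yes] OR [site area: 4.3 ha ≥ 5.1 ha? no] → satisfied.
section 2 — Accredited Development: [Tier IV Development (section 14)? yes] OR [not a Class-F Scheme (section 4)? no] → satisfied.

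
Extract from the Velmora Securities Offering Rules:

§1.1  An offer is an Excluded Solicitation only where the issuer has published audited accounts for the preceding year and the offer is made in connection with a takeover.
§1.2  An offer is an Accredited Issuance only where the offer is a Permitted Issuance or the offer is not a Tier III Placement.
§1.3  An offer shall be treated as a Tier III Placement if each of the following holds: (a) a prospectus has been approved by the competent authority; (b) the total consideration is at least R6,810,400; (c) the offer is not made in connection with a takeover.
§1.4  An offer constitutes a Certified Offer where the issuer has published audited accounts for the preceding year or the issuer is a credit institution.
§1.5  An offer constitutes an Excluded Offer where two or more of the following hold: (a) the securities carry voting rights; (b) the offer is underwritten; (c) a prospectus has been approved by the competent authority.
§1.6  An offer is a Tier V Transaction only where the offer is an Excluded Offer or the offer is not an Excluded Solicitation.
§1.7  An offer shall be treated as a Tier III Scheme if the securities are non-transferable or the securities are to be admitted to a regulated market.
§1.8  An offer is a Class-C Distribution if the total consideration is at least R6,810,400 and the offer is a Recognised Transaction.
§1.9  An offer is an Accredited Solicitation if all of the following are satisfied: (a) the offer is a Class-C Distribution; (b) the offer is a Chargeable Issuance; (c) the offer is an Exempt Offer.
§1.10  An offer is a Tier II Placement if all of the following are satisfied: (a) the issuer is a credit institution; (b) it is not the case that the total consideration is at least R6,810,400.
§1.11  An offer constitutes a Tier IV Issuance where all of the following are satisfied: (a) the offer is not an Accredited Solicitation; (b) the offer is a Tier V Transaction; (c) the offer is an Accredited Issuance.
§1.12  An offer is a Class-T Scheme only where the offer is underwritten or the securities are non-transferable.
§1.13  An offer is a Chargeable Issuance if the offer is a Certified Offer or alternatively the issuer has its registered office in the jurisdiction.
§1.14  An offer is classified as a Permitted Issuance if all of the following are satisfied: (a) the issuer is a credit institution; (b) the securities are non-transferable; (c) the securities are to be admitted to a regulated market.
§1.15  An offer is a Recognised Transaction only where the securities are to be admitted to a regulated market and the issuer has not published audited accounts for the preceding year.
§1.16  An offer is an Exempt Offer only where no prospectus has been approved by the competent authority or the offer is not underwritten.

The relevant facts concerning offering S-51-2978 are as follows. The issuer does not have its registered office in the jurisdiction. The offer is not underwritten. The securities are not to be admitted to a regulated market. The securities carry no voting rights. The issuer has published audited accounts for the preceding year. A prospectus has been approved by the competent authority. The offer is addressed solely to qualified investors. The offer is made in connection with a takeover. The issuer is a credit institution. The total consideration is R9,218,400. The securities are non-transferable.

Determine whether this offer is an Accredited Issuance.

Yes

§1.14 — Permitted Issuance: [the issuer is a credit institution? yes] AND [the securities are non-transferable? yes] AND [the securities are to be admitted to a regulated market? no] → not satisfied.
§1.3 — Tier III Placement: [a prospectus has been approved by the competent authority? yes] AND [total consideration: R9,218,400 ≥ R6,810,400? yes] AND [the offer is not made in connection with a takeover? no] → not satisfied.
§1.2 — Accredited Issuance: [Permitted Issuance (§1.14)? no] OR [not a Tier III Placement (§1.3)? yes] → satisfied.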